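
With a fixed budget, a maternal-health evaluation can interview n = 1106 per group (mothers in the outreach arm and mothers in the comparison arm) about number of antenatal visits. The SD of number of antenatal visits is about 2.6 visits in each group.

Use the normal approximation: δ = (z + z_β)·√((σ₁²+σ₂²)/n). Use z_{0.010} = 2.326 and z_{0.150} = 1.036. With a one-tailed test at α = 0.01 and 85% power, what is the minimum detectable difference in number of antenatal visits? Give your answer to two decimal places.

δ = (z_α + z_β) · √((σ₁²+σ₂²)/n)
  = (2.326 + 1.036) · √(13.52/1106)
  = 3.362 · √0.01222
  = 3.362 · 0.1106
  = 0.3717

Minimum detectable difference ≈ 0.37 visits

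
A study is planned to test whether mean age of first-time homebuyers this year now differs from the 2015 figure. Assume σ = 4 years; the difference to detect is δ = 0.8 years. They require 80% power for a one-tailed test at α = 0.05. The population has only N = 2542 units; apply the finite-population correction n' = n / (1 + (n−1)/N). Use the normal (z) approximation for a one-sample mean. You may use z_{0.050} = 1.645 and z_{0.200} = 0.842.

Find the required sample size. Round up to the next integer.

n = 146

n = (z_α + z_β)² · σ² / δ²
  = (1.645 + 0.842)² · 4² / 0.8²
  = 6.1852 · 16 / 0.64
  = 154.63
Finite-population correction (N = 2542): 154.63 / (1 + (154.63 − 1)/2542) = 145.82.
Round up → n = 146.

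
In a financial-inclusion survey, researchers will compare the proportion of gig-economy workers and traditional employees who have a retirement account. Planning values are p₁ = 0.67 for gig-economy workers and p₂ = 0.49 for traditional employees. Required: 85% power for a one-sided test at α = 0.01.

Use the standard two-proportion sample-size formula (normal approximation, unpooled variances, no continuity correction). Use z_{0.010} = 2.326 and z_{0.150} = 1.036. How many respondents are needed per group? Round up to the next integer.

n = (z_α + z_β)² · [p₁(1−p₁) + p₂(1−p₂)] / (p₁ − p₂)²
  = (2.326 + 1.036)² · (0.67·0.33 + 0.49·0.51) / (0.18)²
  = (3.362)² · (0.2211 + 0.2499) / 0.0324
  = 11.3030 · 0.4710 / 0.0324
  = 164.31
Round up → n = 165 per group.

n = 165 per group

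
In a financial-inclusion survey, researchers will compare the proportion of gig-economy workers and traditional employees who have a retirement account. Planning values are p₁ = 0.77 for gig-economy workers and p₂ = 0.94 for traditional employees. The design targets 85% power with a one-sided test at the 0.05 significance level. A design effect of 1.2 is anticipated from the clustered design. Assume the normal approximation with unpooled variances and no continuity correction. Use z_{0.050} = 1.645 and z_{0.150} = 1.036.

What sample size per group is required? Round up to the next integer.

n = 70 per group

n = (z_α + z_β)² · [p₁(1−p₁) + p₂(1−p₂)] / (p₁ − p₂)²
  = (1.645 + 1.036)² · (0.77·0.23 + 0.94·0.06) / (-0.17)²
  = (2.681)² · (0.1771 + 0.0564) / 0.0289
  = 7.1878 · 0.2335 / 0.0289
  = 58.07
Design effect: 1.2 × 58.07 = 69.69.
Round up → n = 70 per group.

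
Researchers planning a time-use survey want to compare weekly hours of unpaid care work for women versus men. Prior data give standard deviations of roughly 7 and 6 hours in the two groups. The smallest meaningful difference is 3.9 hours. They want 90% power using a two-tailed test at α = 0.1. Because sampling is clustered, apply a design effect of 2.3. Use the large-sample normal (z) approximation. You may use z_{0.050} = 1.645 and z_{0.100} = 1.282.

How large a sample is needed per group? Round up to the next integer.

n = 111 per group

n = (z_{α/2} + z_β)² · (σ₁² + σ₂²) / δ²
  = (1.645 + 1.282)² · (7² + 6² = 85) / 3.9²
  = 8.5673 · 85 / 15.21
  = 47.88
Design effect: 2.3 × 47.88 = 110.12.
Round up → n = 111 per group.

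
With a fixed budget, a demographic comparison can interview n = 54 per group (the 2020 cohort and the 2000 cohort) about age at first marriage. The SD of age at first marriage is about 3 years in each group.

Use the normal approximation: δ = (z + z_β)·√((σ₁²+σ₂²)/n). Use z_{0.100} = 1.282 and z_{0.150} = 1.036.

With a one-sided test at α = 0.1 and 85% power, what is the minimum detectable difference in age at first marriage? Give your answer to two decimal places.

Minimum detectable difference ≈ 1.34 years

δ = (z_α + z_β) · √((σ₁²+σ₂²)/n)
  = (1.282 + 1.036) · √(18/54)
  = 2.318 · √0.33333
  = 2.318 · 0.5774
  = 1.3383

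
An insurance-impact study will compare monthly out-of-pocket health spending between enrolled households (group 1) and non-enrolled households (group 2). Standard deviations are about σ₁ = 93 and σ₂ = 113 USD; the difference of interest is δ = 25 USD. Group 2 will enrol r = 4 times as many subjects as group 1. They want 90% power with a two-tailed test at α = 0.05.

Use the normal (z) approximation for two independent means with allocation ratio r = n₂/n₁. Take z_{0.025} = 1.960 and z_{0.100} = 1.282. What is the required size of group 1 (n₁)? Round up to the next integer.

n₁ = 200

n₁ = (z_{α/2} + z_β)² · (σ₁² + σ₂²/r) / δ²
   = (1.960 + 1.282)² · (93² + 113²/4) / 25²
   = 10.5106 · (8649 + 3192.2) / 625
   = 10.5106 · 11841.2 / 625
   = 199.13
Round up → n₁ = 200; n₂ = r·n₁ = 4 × 200 = 800.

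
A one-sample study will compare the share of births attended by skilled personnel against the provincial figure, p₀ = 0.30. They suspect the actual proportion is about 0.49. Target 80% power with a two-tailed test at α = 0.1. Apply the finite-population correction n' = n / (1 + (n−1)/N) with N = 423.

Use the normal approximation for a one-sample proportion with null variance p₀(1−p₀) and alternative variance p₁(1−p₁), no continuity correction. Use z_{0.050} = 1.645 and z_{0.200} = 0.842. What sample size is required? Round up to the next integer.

n = [z_{α/2}·√(p₀q₀) + z_β·√(p₁q₁)]² / (p₁ − p₀)²
  = [1.645·√(0.30·0.70) + 0.842·√(0.49·0.51)]² / (0.19)²
  = [1.645·0.4583 + 0.842·0.4999]² / 0.0361
  = [1.1747]² / 0.0361
  = 38.23
Finite-population correction (N = 423): 38.23 / (1 + (38.23 − 1)/423) = 35.14.
Round up → n = 36.

n = 36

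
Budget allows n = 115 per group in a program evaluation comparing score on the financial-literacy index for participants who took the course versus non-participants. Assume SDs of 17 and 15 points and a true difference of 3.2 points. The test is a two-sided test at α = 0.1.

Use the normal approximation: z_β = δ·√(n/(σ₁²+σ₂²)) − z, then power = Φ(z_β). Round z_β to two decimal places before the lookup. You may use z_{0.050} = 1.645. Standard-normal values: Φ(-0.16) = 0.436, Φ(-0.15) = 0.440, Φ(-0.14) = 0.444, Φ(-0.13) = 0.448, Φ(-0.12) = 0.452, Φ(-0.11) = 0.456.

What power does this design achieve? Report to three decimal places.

z_β = δ·√(n/(σ₁²+σ₂²)) − z_{α/2}
    = 3.2 · √(115/514) − 1.645
    = 3.2 · 0.47301 − 1.645
    = 1.5136 − 1.645 = -0.1314 → -0.13
Power = Φ(-0.13) = 0.448.

Power ≈ 0.448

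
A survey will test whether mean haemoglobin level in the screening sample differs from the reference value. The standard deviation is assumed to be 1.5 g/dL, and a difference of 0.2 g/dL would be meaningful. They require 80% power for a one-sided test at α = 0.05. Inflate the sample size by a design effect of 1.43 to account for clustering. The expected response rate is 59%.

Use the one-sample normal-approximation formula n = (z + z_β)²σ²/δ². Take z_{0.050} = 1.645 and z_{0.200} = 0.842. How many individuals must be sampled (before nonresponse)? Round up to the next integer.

n = (z_α + z_β)² · σ² / δ²
  = (1.645 + 0.842)² · 1.5² / 0.2²
  = 6.1852 · 2.25 / 0.04
  = 347.92
Design effect: 1.43 × 347.92 = 497.52.
Adjust for 59% response: 497.52 / 0.59 = 843.25.
Round up → n = 844.

n = 844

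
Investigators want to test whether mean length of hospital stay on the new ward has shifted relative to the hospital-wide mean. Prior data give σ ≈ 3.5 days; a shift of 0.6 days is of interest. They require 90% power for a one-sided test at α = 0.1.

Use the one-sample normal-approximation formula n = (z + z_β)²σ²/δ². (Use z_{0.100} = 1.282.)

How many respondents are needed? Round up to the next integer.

n = (z_α + z_β)² · σ² / δ²
  = (1.282 + 1.282)² · 3.5² / 0.6²
  = 6.5741 · 12.25 / 0.36
  = 223.70
Round up → n = 224.

n = 224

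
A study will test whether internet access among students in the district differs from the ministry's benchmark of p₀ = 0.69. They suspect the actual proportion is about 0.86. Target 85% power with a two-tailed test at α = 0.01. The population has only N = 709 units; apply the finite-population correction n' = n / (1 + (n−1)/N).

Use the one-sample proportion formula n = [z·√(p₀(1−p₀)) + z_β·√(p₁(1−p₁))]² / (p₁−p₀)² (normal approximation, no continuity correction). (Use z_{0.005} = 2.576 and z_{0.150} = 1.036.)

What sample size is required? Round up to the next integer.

n = [z_{α/2}·√(p₀q₀) + z_β·√(p₁q₁)]² / (p₁ − p₀)²
  = [2.576·√(0.69·0.31) + 1.036·√(0.86·0.14)]² / (0.17)²
  = [2.576·0.4625 + 1.036·0.3470]² / 0.0289
  = [1.5509]² / 0.0289
  = 83.22
Finite-population correction (N = 709): 83.22 / (1 + (83.22 − 1)/709) = 74.58.
Round up → n = 75.

n = 75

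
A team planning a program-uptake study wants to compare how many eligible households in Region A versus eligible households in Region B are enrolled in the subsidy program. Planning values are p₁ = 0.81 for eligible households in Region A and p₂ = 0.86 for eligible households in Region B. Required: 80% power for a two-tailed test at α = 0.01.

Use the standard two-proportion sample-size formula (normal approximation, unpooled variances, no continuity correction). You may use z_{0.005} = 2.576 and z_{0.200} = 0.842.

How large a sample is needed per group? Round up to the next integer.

n = (z_{α/2} + z_β)² · [p₁(1−p₁) + p₂(1−p₂)] / (p₁ − p₂)²
  = (2.576 + 0.842)² · (0.81·0.19 + 0.86·0.14) / (-0.05)²
  = (3.418)² · (0.1539 + 0.1204) / 0.0025
  = 11.6827 · 0.2743 / 0.0025
  = 1281.83
Round up → n = 1282 per group.

n = 1282 per group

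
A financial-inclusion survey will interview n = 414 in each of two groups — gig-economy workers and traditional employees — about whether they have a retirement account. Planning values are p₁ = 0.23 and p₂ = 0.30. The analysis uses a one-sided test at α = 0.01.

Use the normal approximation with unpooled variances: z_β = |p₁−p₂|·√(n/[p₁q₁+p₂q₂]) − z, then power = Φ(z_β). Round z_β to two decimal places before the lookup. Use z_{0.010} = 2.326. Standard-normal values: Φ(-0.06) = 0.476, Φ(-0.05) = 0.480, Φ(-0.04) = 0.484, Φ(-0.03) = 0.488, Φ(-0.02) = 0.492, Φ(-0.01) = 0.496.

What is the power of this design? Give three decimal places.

z_β = |p₁−p₂|·√(n/[p₁q₁+p₂q₂]) − z_α
    = 0.07 · √(414/0.3871) − 2.326
    = 0.07 · 32.7031 − 2.326
    = 2.2892 − 2.326 = -0.0368 → -0.04
Power = Φ(-0.04) = 0.484.

Power ≈ 0.484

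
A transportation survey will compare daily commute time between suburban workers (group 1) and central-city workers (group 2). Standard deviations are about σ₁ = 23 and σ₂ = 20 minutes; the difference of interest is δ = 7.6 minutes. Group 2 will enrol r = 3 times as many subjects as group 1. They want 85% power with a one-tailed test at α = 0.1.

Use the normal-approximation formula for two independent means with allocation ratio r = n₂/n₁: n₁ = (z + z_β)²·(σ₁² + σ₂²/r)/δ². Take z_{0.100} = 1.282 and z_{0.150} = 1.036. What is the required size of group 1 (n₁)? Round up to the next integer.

n₁ = (z_α + z_β)² · (σ₁² + σ₂²/r) / δ²
   = (1.282 + 1.036)² · (23² + 20²/3) / 7.6²
   = 5.3731 · (529 + 133.3333) / 57.76
   = 5.3731 · 662.3333 / 57.76
   = 61.61
Round up → n₁ = 62; n₂ = r·n₁ = 3 × 62 = 186.

n₁ = 62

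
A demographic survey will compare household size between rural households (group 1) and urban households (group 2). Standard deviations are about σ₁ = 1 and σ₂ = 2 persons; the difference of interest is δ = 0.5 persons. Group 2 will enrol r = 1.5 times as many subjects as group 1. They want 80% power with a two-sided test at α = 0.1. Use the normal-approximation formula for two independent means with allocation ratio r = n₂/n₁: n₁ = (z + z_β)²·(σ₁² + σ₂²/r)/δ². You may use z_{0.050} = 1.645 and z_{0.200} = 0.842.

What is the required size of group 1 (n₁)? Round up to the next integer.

n₁ = 91

n₁ = (z_{α/2} + z_β)² · (σ₁² + σ₂²/r) / δ²
   = (1.645 + 0.842)² · (1² + 2²/1.5) / 0.5²
   = 6.1852 · (1 + 2.6667) / 0.25
   = 6.1852 · 3.6667 / 0.25
   = 90.72
Round up → n₁ = 91; n₂ = r·n₁ = 1.5 × 91 = 137.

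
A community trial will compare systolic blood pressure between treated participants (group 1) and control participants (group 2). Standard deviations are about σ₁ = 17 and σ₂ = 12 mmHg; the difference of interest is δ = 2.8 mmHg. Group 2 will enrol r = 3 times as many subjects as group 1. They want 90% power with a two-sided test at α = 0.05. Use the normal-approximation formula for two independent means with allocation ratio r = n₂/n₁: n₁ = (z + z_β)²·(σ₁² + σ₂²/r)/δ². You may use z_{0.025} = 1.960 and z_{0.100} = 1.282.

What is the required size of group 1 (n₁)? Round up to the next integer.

n₁ = (z_{α/2} + z_β)² · (σ₁² + σ₂²/r) / δ²
   = (1.960 + 1.282)² · (17² + 12²/3) / 2.8²
   = 10.5106 · (289 + 48) / 7.84
   = 10.5106 · 337 / 7.84
   = 451.79
Round up → n₁ = 452; n₂ = r·n₁ = 3 × 452 = 1356.

n₁ = 452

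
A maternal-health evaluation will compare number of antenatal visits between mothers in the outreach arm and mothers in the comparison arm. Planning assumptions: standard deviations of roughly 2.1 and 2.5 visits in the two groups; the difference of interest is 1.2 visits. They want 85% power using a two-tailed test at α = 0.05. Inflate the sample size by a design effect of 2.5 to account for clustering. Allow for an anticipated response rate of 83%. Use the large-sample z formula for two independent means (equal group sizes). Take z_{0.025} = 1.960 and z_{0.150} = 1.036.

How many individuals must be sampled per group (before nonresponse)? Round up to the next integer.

n = 201 per group

n = (z_{α/2} + z_β)² · (σ₁² + σ₂²) / δ²
  = (1.960 + 1.036)² · (2.1² + 2.5² = 10.66) / 1.2²
  = 8.9760 · 10.66 / 1.44
  = 66.45
Design effect: 2.5 × 66.45 = 166.12.
Adjust for 83% response: 166.12 / 0.83 = 200.14.
Round up → n = 201 per group.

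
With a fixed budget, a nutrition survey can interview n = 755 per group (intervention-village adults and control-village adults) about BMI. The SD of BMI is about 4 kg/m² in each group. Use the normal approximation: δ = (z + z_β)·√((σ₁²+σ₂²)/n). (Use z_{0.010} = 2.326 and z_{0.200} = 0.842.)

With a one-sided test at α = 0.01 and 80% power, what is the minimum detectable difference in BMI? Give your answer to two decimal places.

δ = (z_α + z_β) · √((σ₁²+σ₂²)/n)
  = (2.326 + 0.842) · √(32/755)
  = 3.168 · √0.04238
  = 3.168 · 0.2059
  = 0.6522

Minimum detectable difference ≈ 0.65 kg/m²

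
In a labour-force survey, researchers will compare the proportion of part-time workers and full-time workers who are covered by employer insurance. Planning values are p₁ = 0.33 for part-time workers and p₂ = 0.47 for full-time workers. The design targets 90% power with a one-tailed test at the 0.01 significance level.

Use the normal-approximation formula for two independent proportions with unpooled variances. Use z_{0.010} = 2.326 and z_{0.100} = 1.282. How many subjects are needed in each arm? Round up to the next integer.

n = (z_α + z_β)² · [p₁(1−p₁) + p₂(1−p₂)] / (p₁ − p₂)²
  = (2.326 + 1.282)² · (0.33·0.67 + 0.47·0.53) / (-0.14)²
  = (3.608)² · (0.2211 + 0.2491) / 0.0196
  = 13.0177 · 0.4702 / 0.0196
  = 312.29
Round up → n = 313 per group.

n = 313 per group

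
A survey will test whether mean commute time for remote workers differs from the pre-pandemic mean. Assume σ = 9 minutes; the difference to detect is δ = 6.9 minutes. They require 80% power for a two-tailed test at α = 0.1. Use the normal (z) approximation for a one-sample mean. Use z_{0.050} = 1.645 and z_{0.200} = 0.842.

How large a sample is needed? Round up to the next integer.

n = (z_{α/2} + z_β)² · σ² / δ²
  = (1.645 + 0.842)² · 9² / 6.9²
  = 6.1852 · 81 / 47.61
  = 10.52
Round up → n = 11.

n = 11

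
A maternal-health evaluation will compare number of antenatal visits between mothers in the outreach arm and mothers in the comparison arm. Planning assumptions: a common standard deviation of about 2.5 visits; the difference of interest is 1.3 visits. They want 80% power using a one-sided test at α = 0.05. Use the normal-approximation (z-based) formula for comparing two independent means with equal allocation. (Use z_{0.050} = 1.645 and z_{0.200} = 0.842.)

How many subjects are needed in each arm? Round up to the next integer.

n = 46 per group

n = (z_α + z_β)² · (σ₁² + σ₂²) / δ²
  = (1.645 + 0.842)² · (2·2.5² = 12.5) / 1.3²
  = 6.1852 · 12.5 / 1.69
  = 45.75
Round up → n = 46 per group.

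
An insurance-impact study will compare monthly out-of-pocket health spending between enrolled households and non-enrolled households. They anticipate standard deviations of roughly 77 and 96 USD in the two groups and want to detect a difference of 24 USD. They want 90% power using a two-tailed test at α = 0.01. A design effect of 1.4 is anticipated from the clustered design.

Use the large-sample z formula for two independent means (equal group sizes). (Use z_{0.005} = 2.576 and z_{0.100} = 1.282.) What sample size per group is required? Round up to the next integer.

n = 548 per group

n = (z_{α/2} + z_β)² · (σ₁² + σ₂²) / δ²
  = (2.576 + 1.282)² · (77² + 96² = 15145) / 24²
  = 14.8842 · 15145 / 576
  = 391.36
Design effect: 1.4 × 391.36 = 547.90.
Round up → n = 548 per group.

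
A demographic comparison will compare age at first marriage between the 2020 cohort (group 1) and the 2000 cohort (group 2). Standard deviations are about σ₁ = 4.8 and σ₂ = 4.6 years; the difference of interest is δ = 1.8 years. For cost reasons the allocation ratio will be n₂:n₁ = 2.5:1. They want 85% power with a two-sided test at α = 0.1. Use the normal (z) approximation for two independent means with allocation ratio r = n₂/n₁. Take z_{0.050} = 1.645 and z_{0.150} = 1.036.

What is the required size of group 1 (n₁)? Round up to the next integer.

n₁ = (z_{α/2} + z_β)² · (σ₁² + σ₂²/r) / δ²
   = (1.645 + 1.036)² · (4.8² + 4.6²/2.5) / 1.8²
   = 7.1878 · (23.04 + 8.464) / 3.24
   = 7.1878 · 31.504 / 3.24
   = 69.89
Round up → n₁ = 70; n₂ = r·n₁ = 2.5 × 70 = 175.

n₁ = 70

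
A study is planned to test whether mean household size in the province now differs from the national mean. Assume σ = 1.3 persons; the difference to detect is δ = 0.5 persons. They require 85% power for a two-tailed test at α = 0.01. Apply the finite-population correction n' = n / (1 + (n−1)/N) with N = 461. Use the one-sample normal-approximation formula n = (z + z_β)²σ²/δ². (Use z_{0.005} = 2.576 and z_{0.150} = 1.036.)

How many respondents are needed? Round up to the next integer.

n = 75

n = (z_{α/2} + z_β)² · σ² / δ²
  = (2.576 + 1.036)² · 1.3² / 0.5²
  = 13.0465 · 1.69 / 0.25
  = 88.19
Finite-population correction (N = 461): 88.19 / (1 + (88.19 − 1)/461) = 74.17.
Round up → n = 75.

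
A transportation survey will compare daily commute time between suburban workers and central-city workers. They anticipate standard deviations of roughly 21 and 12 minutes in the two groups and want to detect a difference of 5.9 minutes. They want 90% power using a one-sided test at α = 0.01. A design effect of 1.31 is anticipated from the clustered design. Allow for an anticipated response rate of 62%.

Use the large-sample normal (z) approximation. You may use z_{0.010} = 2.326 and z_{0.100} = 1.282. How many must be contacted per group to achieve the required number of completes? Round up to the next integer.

n = (z_α + z_β)² · (σ₁² + σ₂²) / δ²
  = (2.326 + 1.282)² · (21² + 12² = 585) / 5.9²
  = 13.0177 · 585 / 34.81
  = 218.77
Design effect: 1.31 × 218.77 = 286.59.
Adjust for 62% response: 286.59 / 0.62 = 462.24.
Round up → n = 463 per group.

n = 463 per group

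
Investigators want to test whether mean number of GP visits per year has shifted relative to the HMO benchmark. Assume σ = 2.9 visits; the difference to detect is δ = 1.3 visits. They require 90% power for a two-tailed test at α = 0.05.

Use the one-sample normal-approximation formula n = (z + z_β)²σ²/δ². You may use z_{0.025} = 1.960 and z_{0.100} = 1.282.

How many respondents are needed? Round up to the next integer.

n = (z_{α/2} + z_β)² · σ² / δ²
  = (1.960 + 1.282)² · 2.9² / 1.3²
  = 10.5106 · 8.41 / 1.69
  = 52.30
Round up → n = 53.

n = 53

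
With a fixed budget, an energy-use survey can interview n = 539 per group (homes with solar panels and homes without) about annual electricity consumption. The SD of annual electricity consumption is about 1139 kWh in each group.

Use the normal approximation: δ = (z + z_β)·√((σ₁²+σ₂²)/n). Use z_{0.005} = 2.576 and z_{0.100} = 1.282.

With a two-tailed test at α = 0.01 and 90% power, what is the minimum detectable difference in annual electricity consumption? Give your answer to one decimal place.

δ = (z_{α/2} + z_β) · √((σ₁²+σ₂²)/n)
  = (2.576 + 1.282) · √(2594642/539)
  = 3.858 · √4813.8
  = 3.858 · 69.3816
  = 267.6742

Minimum detectable difference ≈ 267.7 kWh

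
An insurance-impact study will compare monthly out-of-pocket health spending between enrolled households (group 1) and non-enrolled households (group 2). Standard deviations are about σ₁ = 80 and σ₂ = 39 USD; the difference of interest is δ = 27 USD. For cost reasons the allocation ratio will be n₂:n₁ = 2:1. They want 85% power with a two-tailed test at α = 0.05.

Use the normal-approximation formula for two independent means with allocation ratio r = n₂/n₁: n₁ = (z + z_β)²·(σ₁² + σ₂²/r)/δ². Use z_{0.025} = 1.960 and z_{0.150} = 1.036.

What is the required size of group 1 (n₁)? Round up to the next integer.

n₁ = 89

n₁ = (z_{α/2} + z_β)² · (σ₁² + σ₂²/r) / δ²
   = (1.960 + 1.036)² · (80² + 39²/2) / 27²
   = 8.9760 · (6400 + 760.5) / 729
   = 8.9760 · 7160.5 / 729
   = 88.17
Round up → n₁ = 89; n₂ = r·n₁ = 2 × 89 = 178.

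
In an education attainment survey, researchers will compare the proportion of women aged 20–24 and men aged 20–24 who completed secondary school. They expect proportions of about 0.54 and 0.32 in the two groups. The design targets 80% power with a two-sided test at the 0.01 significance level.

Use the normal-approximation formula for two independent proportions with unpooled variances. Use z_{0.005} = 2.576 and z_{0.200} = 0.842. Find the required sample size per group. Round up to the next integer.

n = (z_{α/2} + z_β)² · [p₁(1−p₁) + p₂(1−p₂)] / (p₁ − p₂)²
  = (2.576 + 0.842)² · (0.54·0.46 + 0.32·0.68) / (0.22)²
  = (3.418)² · (0.2484 + 0.2176) / 0.0484
  = 11.6827 · 0.4660 / 0.0484
  = 112.48
Round up → n = 113 per group.

n = 113 per group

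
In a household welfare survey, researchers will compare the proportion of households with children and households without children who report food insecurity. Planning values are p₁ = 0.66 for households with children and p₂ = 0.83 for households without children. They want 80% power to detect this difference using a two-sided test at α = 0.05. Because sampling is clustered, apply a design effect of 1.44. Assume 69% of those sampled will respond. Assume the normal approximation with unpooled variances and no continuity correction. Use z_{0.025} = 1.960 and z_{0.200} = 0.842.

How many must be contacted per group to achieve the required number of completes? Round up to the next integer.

n = (z_{α/2} + z_β)² · [p₁(1−p₁) + p₂(1−p₂)] / (p₁ − p₂)²
  = (1.960 + 0.842)² · (0.66·0.34 + 0.83·0.17) / (-0.17)²
  = (2.802)² · (0.2244 + 0.1411) / 0.0289
  = 7.8512 · 0.3655 / 0.0289
  = 99.29
Design effect: 1.44 × 99.29 = 142.98.
Adjust for 69% response: 142.98 / 0.69 = 207.22.
Round up → n = 208 per group.

n = 208 per group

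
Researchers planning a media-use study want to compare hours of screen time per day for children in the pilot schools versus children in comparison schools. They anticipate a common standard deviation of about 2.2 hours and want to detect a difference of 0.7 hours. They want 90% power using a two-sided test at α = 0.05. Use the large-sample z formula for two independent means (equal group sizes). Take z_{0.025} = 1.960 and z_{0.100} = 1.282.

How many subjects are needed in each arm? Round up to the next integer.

n = 208 per group

n = (z_{α/2} + z_β)² · (σ₁² + σ₂²) / δ²
  = (1.960 + 1.282)² · (2·2.2² = 9.68) / 0.7²
  = 10.5106 · 9.68 / 0.49
  = 207.64
Round up → n = 208 per group.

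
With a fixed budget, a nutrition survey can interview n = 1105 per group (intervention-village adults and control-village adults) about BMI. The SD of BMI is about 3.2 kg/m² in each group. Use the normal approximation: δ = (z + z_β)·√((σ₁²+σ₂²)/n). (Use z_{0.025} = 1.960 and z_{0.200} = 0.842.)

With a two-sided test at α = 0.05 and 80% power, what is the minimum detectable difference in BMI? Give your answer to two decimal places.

Minimum detectable difference ≈ 0.38 kg/m²

δ = (z_{α/2} + z_β) · √((σ₁²+σ₂²)/n)
  = (1.960 + 0.842) · √(20.48/1105)
  = 2.802 · √0.01853
  = 2.802 · 0.1361
  = 0.3815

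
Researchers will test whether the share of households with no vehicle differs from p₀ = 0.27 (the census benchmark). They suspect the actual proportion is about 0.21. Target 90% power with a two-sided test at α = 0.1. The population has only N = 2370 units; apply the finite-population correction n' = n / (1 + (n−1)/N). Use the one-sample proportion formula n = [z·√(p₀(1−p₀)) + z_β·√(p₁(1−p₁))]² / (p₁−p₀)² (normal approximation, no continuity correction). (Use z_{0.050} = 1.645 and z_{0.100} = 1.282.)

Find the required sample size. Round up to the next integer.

n = [z_{α/2}·√(p₀q₀) + z_β·√(p₁q₁)]² / (p₁ − p₀)²
  = [1.645·√(0.27·0.73) + 1.282·√(0.21·0.79)]² / (-0.06)²
  = [1.645·0.4440 + 1.282·0.4073]² / 0.0036
  = [1.2525]² / 0.0036
  = 435.75
Finite-population correction (N = 2370): 435.75 / (1 + (435.75 − 1)/2370) = 368.21.
Round up → n = 369.

n = 369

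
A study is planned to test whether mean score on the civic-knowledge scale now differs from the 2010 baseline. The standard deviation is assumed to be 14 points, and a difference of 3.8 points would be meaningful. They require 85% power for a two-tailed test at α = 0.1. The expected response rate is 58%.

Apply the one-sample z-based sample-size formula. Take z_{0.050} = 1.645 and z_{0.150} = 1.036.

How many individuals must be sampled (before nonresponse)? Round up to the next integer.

n = (z_{α/2} + z_β)² · σ² / δ²
  = (1.645 + 1.036)² · 14² / 3.8²
  = 7.1878 · 196 / 14.44
  = 97.56
Adjust for 58% response: 97.56 / 0.58 = 168.21.
Round up → n = 169.

n = 169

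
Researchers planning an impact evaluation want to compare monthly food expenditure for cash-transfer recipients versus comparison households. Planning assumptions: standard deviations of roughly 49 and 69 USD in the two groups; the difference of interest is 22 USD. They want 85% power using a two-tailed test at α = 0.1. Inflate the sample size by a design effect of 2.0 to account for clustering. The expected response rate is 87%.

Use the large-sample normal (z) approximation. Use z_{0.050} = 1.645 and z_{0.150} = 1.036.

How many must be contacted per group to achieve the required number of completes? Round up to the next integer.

n = 245 per group

n = (z_{α/2} + z_β)² · (σ₁² + σ₂²) / δ²
  = (1.645 + 1.036)² · (49² + 69² = 7162) / 22²
  = 7.1878 · 7162 / 484
  = 106.36
Design effect: 2.0 × 106.36 = 212.72.
Adjust for 87% response: 212.72 / 0.87 = 244.51.
Round up → n = 245 per group.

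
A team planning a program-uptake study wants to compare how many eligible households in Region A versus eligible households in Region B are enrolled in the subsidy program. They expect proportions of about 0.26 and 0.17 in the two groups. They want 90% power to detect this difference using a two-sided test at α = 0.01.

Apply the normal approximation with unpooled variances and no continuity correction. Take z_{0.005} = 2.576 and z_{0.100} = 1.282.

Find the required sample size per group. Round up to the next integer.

n = 613 per group

n = (z_{α/2} + z_β)² · [p₁(1−p₁) + p₂(1−p₂)] / (p₁ − p₂)²
  = (2.576 + 1.282)² · (0.26·0.74 + 0.17·0.83) / (0.09)²
  = (3.858)² · (0.1924 + 0.1411) / 0.0081
  = 14.8842 · 0.3335 / 0.0081
  = 612.82
Round up → n = 613 per group.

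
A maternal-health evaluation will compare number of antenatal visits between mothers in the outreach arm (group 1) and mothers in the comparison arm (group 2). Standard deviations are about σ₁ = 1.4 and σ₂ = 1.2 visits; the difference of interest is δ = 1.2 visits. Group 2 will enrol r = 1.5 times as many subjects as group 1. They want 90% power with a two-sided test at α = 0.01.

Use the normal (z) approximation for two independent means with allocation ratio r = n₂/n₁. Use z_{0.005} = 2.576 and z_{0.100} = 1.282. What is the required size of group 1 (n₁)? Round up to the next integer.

n₁ = 31

n₁ = (z_{α/2} + z_β)² · (σ₁² + σ₂²/r) / δ²
   = (2.576 + 1.282)² · (1.4² + 1.2²/1.5) / 1.2²
   = 14.8842 · (1.96 + 0.96) / 1.44
   = 14.8842 · 2.92 / 1.44
   = 30.18
Round up → n₁ = 31; n₂ = r·n₁ = 1.5 × 31 = 47.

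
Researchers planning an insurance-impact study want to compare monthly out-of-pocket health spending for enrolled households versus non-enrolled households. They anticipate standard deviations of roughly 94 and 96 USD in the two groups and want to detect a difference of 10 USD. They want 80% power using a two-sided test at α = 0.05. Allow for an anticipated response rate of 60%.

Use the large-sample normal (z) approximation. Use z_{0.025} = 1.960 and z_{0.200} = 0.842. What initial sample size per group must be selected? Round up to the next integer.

n = (z_{α/2} + z_β)² · (σ₁² + σ₂²) / δ²
  = (1.960 + 0.842)² · (94² + 96² = 18052) / 10²
  = 7.8512 · 18052 / 100
  = 1417.30
Adjust for 60% response: 1417.30 / 0.60 = 2362.17.
Round up → n = 2363 per group.

n = 2363 per group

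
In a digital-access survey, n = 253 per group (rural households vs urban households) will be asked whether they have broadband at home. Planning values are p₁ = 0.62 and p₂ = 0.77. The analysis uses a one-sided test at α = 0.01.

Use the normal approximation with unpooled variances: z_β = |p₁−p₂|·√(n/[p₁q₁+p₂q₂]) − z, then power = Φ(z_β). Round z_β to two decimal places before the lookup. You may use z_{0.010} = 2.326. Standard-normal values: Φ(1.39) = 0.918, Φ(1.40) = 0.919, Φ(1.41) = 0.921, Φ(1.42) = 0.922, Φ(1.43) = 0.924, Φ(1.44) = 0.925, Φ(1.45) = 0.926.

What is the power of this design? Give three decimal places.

Power ≈ 0.918

z_β = |p₁−p₂|·√(n/[p₁q₁+p₂q₂]) − z_α
    = 0.15 · √(253/0.4127) − 2.326
    = 0.15 · 24.7596 − 2.326
    = 3.7139 − 2.326 = 1.3879 → 1.39
Power = Φ(1.39) = 0.918.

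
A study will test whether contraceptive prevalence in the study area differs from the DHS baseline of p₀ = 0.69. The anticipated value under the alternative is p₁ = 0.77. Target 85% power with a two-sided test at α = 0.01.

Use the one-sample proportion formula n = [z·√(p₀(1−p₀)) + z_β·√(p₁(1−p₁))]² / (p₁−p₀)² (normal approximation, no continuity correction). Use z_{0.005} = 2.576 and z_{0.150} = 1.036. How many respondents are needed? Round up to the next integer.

n = 414

n = [z_{α/2}·√(p₀q₀) + z_β·√(p₁q₁)]² / (p₁ − p₀)²
  = [2.576·√(0.69·0.31) + 1.036·√(0.77·0.23)]² / (0.08)²
  = [2.576·0.4625 + 1.036·0.4208]² / 0.0064
  = [1.6274]² / 0.0064
  = 413.80
Round up → n = 414.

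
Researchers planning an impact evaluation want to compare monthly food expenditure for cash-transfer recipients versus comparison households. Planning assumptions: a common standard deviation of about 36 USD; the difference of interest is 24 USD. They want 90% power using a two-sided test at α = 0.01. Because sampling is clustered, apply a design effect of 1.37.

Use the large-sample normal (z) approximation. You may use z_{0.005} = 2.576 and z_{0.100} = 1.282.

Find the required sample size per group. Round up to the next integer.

n = 92 per group

n = (z_{α/2} + z_β)² · (σ₁² + σ₂²) / δ²
  = (2.576 + 1.282)² · (2·36² = 2592) / 24²
  = 14.8842 · 2592 / 576
  = 66.98
Design effect: 1.37 × 66.98 = 91.76.
Round up → n = 92 per group.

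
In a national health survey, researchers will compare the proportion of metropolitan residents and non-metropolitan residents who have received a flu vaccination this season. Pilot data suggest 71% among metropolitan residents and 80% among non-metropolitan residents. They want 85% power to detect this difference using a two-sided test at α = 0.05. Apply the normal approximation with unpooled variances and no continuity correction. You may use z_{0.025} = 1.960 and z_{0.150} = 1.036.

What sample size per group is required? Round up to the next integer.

n = 406 per group

n = (z_{α/2} + z_β)² · [p₁(1−p₁) + p₂(1−p₂)] / (p₁ − p₂)²
  = (1.960 + 1.036)² · (0.71·0.29 + 0.80·0.20) / (-0.09)²
  = (2.996)² · (0.2059 + 0.1600) / 0.0081
  = 8.9760 · 0.3659 / 0.0081
  = 405.47
Round up → n = 406 per group.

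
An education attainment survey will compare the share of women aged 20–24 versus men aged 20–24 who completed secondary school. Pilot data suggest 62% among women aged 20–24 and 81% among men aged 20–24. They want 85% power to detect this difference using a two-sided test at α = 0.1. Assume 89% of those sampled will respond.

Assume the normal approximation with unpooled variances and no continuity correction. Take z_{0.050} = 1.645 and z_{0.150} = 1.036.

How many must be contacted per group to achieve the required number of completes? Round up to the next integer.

n = (z_{α/2} + z_β)² · [p₁(1−p₁) + p₂(1−p₂)] / (p₁ − p₂)²
  = (1.645 + 1.036)² · (0.62·0.38 + 0.81·0.19) / (-0.19)²
  = (2.681)² · (0.2356 + 0.1539) / 0.0361
  = 7.1878 · 0.3895 / 0.0361
  = 77.55
Adjust for 89% response: 77.55 / 0.89 = 87.14.
Round up → n = 88 per group.

n = 88 per group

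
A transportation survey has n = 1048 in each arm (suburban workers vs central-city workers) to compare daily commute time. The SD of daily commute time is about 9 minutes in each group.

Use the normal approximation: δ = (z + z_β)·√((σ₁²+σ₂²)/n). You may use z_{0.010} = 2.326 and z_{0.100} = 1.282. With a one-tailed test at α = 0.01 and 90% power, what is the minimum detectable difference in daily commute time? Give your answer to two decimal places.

Minimum detectable difference ≈ 1.42 minutes

δ = (z_α + z_β) · √((σ₁²+σ₂²)/n)
  = (2.326 + 1.282) · √(162/1048)
  = 3.608 · √0.15458
  = 3.608 · 0.3932
  = 1.4185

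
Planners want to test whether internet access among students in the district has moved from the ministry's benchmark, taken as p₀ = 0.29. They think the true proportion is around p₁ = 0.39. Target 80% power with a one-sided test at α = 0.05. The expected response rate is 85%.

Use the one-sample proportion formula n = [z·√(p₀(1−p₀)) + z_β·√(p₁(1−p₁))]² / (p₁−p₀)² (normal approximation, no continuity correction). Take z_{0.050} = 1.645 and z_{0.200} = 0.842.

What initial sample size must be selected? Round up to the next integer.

n = 158

n = [z_α·√(p₀q₀) + z_β·√(p₁q₁)]² / (p₁ − p₀)²
  = [1.645·√(0.29·0.71) + 0.842·√(0.39·0.61)]² / (0.10)²
  = [1.645·0.4538 + 0.842·0.4877]² / 0.0100
  = [1.1571]² / 0.0100
  = 133.89
Adjust for 85% response: 133.89 / 0.85 = 157.52.
Round up → n = 158.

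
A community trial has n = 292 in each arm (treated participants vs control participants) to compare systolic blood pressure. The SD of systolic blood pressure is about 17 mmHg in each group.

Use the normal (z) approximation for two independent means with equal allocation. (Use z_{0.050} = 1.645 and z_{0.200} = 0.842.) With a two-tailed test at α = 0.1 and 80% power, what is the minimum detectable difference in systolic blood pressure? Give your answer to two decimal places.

Minimum detectable difference ≈ 3.50 mmHg

δ = (z_{α/2} + z_β) · √((σ₁²+σ₂²)/n)
  = (1.645 + 0.842) · √(578/292)
  = 2.487 · √1.9795
  = 2.487 · 1.4069
  = 3.4990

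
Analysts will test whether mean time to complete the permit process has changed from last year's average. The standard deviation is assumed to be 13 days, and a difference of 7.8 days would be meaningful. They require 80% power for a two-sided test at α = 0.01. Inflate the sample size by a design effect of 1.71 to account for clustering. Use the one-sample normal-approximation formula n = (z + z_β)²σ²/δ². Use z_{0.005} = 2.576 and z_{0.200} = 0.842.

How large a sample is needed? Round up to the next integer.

n = 56

n = (z_{α/2} + z_β)² · σ² / δ²
  = (2.576 + 0.842)² · 13² / 7.8²
  = 11.6827 · 169 / 60.84
  = 32.45
Design effect: 1.71 × 32.45 = 55.49.
Round up → n = 56.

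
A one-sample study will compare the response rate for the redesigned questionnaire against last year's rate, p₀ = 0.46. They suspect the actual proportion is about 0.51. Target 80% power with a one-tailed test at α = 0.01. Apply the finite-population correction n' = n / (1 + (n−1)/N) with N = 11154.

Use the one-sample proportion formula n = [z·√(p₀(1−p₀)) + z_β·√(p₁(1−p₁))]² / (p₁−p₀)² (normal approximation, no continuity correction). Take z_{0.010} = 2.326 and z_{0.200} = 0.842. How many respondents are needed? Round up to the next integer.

n = 917

n = [z_α·√(p₀q₀) + z_β·√(p₁q₁)]² / (p₁ − p₀)²
  = [2.326·√(0.46·0.54) + 0.842·√(0.51·0.49)]² / (0.05)²
  = [2.326·0.4984 + 0.842·0.4999]² / 0.0025
  = [1.5802]² / 0.0025
  = 998.80
Finite-population correction (N = 11154): 998.80 / (1 + (998.80 − 1)/11154) = 916.79.
Round up → n = 917.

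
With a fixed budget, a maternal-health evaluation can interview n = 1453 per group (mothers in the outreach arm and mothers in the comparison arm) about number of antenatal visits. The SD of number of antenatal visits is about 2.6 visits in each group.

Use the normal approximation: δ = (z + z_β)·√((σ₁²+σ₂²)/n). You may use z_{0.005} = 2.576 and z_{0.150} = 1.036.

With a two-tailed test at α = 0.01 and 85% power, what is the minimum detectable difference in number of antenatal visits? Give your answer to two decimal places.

δ = (z_{α/2} + z_β) · √((σ₁²+σ₂²)/n)
  = (2.576 + 1.036) · √(13.52/1453)
  = 3.612 · √0.0093
  = 3.612 · 0.0965
  = 0.3484

Minimum detectable difference ≈ 0.35 visits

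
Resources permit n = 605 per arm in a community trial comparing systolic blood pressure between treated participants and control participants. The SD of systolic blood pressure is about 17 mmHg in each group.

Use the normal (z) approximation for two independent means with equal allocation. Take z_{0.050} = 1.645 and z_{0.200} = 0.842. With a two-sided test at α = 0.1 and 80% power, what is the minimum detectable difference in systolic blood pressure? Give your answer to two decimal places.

Minimum detectable difference ≈ 2.43 mmHg

δ = (z_{α/2} + z_β) · √((σ₁²+σ₂²)/n)
  = (1.645 + 0.842) · √(578/605)
  = 2.487 · √0.95537
  = 2.487 · 0.9774
  = 2.4309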